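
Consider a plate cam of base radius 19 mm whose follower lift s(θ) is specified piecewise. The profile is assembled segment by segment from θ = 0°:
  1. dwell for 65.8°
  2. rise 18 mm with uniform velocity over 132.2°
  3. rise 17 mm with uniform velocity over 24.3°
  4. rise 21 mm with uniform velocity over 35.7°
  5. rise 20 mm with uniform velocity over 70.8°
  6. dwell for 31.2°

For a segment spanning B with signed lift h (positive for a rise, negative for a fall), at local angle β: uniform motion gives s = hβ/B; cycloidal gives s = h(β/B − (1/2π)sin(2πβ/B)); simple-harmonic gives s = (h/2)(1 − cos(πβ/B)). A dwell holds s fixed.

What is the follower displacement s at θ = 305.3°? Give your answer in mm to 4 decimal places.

seg 1 [0°–65.8°] dwell: s stays 0.0000
seg 2 [65.8°–198°] uniform, h=18: full span → s += 18 → s = 18.0000
seg 3 [198°–222.3°] uniform, h=17: full span → s += 17 → s = 35.0000
seg 4 [222.3°–258°] uniform, h=21: full span → s += 21 → s = 56.0000
seg 5 [258°–328.8°] uniform, h=20: θ=305.3° here. β=47.3, B=70.8. 20·47.3/70.8 = 13.3616 → s = 69.3616

69.3616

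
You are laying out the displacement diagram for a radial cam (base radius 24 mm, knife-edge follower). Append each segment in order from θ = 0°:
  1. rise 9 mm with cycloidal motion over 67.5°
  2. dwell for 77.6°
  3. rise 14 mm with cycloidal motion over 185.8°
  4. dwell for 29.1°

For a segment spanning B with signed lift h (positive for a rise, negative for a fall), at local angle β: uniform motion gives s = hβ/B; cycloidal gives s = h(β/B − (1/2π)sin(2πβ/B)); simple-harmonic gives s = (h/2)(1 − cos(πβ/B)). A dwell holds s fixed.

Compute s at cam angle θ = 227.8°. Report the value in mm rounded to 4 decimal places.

seg 1 [0°–67.5°] cycloidal, h=9: full span → s += 9 → s = 9.0000
seg 2 [67.5°–145.1°] dwell: s stays 9.0000
seg 3 [145.1°–330.9°] cycloidal, h=14: θ=227.8° here. β=82.7, B=185.8. 14·(0.4451 − sin(2π·0.4451)/(2π)) = 5.4780 → s = 14.4780

14.4780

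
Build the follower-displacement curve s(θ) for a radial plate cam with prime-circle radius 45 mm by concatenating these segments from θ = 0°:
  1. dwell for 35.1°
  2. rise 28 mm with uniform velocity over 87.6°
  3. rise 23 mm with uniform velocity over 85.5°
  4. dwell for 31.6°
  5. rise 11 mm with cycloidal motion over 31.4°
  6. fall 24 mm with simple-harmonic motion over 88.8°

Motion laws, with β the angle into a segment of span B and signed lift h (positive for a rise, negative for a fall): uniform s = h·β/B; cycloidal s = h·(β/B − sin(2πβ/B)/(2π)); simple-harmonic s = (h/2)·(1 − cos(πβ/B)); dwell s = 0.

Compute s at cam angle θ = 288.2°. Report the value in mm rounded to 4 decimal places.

seg 1 [0°–35.1°] dwell: s stays 0.0000
seg 2 [35.1°–122.7°] uniform, h=28: full span → s += 28 → s = 28.0000
seg 3 [122.7°–208.2°] uniform, h=23: full span → s += 23 → s = 51.0000
seg 4 [208.2°–239.8°] dwell: s stays 51.0000
seg 5 [239.8°–271.2°] cycloidal, h=11: full span → s += 11 → s = 62.0000
seg 6 [271.2°–360°] simple-harmonic, h=-24: θ=288.2° here. β=17, B=88.8. -24/2·(1 − cos(π·0.1914)) = -2.1057 → s = 59.8943

59.8943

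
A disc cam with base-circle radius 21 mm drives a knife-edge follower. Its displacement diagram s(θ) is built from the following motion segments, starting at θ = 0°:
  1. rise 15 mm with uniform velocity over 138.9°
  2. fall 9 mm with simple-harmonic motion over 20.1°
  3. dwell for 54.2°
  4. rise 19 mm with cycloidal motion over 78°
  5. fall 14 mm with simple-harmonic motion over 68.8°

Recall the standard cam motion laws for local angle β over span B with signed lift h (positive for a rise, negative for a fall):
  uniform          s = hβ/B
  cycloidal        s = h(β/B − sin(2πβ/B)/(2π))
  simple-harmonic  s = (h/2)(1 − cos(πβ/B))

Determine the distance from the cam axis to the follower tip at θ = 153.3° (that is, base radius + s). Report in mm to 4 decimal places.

seg 1 [0°–138.9°] uniform, h=15: full span → s += 15 → s = 15.0000
seg 2 [138.9°–159°] simple-harmonic, h=-9: θ=153.3° here. β=14.4, B=20.1. -9/2·(1 − cos(π·0.7164)) = -7.3292 → s = 7.6708
radial distance = base radius + s = 21 + 7.6708 = 28.6708

28.6708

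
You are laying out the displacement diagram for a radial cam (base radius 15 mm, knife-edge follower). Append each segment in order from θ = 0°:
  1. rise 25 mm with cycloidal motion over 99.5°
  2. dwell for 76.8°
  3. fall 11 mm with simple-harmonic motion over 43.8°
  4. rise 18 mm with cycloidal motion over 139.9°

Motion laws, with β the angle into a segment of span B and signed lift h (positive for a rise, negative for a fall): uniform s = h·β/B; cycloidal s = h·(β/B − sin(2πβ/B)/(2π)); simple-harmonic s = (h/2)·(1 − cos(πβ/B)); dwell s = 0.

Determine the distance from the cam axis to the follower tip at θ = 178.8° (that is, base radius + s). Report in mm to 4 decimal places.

seg 1 [0°–99.5°] cycloidal, h=25: full span → s += 25 → s = 25.0000
seg 2 [99.5°–176.3°] dwell: s stays 25.0000
seg 3 [176.3°–220.1°] simple-harmonic, h=-11: θ=178.8° here. β=2.5, B=43.8. -11/2·(1 − cos(π·0.0571)) = -0.0882 → s = 24.9118
radial distance = base radius + s = 15 + 24.9118 = 39.9118

39.9118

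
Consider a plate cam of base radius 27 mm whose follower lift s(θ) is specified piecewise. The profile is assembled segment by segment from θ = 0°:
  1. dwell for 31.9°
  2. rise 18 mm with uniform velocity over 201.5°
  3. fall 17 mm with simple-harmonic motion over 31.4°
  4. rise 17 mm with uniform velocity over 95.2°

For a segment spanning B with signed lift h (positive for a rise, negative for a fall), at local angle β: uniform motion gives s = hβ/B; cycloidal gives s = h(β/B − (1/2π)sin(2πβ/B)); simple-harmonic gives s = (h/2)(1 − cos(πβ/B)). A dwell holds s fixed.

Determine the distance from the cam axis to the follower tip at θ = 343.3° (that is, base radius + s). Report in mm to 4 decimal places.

seg 1 [0°–31.9°] dwell: s stays 0.0000
seg 2 [31.9°–233.4°] uniform, h=18: full span → s += 18 → s = 18.0000
seg 3 [233.4°–264.8°] simple-harmonic, h=-17: full span → s += -17 → s = 1.0000
seg 4 [264.8°–360°] uniform, h=17: θ=343.3° here. β=78.5, B=95.2. 17·78.5/95.2 = 14.0179 → s = 15.0179
radial distance = base radius + s = 27 + 15.0179 = 42.0179

42.0179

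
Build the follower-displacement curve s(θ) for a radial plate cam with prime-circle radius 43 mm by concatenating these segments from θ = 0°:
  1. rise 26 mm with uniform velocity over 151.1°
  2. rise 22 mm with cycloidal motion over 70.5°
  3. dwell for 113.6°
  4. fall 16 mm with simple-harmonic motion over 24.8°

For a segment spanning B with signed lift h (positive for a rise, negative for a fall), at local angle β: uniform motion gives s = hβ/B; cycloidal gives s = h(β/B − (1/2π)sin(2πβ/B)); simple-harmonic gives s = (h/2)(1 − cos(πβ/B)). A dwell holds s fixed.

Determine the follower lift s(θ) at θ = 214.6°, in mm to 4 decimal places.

seg 1 [0°–151.1°] uniform, h=26: full span → s += 26 → s = 26.0000
seg 2 [151.1°–221.6°] cycloidal, h=22: θ=214.6° here. β=63.5, B=70.5. 22·(0.9007 − sin(2π·0.9007)/(2π)) = 21.8610 → s = 47.8610

47.8610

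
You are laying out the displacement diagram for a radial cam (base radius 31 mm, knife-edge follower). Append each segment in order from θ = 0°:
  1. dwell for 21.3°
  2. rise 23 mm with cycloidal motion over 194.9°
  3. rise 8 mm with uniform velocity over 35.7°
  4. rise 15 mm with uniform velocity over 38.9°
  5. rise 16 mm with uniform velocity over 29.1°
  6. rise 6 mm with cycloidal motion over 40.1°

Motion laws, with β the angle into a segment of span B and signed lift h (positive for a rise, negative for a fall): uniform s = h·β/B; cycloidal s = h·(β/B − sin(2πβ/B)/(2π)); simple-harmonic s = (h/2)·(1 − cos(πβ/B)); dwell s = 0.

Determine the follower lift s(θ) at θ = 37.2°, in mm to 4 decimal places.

seg 1 [0°–21.3°] dwell: s stays 0.0000
seg 2 [21.3°–216.2°] cycloidal, h=23: θ=37.2° here. β=15.9, B=194.9. 23·(0.0816 − sin(2π·0.0816)/(2π)) = 0.0811 → s = 0.0811

0.0811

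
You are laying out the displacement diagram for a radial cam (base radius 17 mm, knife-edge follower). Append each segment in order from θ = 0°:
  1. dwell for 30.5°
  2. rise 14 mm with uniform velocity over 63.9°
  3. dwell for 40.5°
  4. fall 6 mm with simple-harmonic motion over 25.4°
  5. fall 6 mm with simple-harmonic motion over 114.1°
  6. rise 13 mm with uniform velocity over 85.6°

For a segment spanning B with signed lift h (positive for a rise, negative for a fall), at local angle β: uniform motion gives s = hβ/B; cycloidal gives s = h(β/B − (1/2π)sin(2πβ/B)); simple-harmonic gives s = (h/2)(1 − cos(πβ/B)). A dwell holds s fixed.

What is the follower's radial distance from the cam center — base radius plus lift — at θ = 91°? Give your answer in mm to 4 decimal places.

seg 1 [0°–30.5°] dwell: s stays 0.0000
seg 2 [30.5°–94.4°] uniform, h=14: θ=91° here. β=60.5, B=63.9. 14·60.5/63.9 = 13.2551 → s = 13.2551
radial distance = base radius + s = 17 + 13.2551 = 30.2551

30.2551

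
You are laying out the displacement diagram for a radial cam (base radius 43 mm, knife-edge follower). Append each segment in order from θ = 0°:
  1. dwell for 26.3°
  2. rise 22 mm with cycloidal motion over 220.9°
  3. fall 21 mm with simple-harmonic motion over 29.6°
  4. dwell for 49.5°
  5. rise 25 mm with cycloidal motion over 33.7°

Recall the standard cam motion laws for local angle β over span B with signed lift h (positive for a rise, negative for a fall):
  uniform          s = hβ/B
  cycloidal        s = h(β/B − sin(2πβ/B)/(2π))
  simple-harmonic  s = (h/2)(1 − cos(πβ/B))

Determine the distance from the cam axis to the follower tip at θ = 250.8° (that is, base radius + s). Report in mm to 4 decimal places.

seg 1 [0°–26.3°] dwell: s stays 0.0000
seg 2 [26.3°–247.2°] cycloidal, h=22: full span → s += 22 → s = 22.0000
seg 3 [247.2°–276.8°] simple-harmonic, h=-21: θ=250.8° here. β=3.6, B=29.6. -21/2·(1 − cos(π·0.1216)) = -0.7572 → s = 21.2428
radial distance = base radius + s = 43 + 21.2428 = 64.2428

64.2428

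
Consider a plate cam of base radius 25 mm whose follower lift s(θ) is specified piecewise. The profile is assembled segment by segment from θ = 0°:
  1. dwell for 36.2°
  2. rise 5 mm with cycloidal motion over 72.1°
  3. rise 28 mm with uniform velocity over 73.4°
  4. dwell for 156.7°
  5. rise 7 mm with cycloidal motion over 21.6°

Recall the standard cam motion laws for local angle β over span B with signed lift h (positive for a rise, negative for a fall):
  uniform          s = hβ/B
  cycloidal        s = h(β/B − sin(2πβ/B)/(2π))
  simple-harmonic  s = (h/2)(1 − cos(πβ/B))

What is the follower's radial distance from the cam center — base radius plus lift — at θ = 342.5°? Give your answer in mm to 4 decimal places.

seg 1 [0°–36.2°] dwell: s stays 0.0000
seg 2 [36.2°–108.3°] cycloidal, h=5: full span → s += 5 → s = 5.0000
seg 3 [108.3°–181.7°] uniform, h=28: full span → s += 28 → s = 33.0000
seg 4 [181.7°–338.4°] dwell: s stays 33.0000
seg 5 [338.4°–360°] cycloidal, h=7: θ=342.5° here. β=4.1, B=21.6. 7·(0.1898 − sin(2π·0.1898)/(2π)) = 0.2933 → s = 33.2933
radial distance = base radius + s = 25 + 33.2933 = 58.2933

58.2933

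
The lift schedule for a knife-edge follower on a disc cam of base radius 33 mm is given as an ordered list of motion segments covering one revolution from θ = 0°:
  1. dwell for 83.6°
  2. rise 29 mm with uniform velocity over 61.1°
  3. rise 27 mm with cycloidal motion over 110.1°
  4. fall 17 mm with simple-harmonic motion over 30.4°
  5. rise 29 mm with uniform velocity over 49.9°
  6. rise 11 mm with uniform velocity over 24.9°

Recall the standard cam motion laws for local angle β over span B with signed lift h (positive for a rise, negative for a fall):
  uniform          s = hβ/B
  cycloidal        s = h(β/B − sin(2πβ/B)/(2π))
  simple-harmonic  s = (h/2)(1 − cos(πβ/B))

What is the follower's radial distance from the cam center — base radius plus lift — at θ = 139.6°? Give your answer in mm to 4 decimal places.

seg 1 [0°–83.6°] dwell: s stays 0.0000
seg 2 [83.6°–144.7°] uniform, h=29: θ=139.6° here. β=56, B=61.1. 29·56/61.1 = 26.5794 → s = 26.5794
radial distance = base radius + s = 33 + 26.5794 = 59.5794

59.5794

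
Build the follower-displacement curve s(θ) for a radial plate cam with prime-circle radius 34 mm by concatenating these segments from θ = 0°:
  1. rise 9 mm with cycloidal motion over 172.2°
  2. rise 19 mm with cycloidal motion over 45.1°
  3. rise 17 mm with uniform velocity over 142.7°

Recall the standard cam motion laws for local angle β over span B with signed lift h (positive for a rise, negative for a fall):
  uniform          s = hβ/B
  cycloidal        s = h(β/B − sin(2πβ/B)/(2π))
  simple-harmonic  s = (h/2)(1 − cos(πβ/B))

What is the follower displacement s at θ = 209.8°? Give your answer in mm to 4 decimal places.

seg 1 [0°–172.2°] cycloidal, h=9: full span → s += 9 → s = 9.0000
seg 2 [172.2°–217.3°] cycloidal, h=19: θ=209.8° here. β=37.6, B=45.1. 19·(0.8337 − sin(2π·0.8337)/(2π)) = 18.4556 → s = 27.4556

27.4556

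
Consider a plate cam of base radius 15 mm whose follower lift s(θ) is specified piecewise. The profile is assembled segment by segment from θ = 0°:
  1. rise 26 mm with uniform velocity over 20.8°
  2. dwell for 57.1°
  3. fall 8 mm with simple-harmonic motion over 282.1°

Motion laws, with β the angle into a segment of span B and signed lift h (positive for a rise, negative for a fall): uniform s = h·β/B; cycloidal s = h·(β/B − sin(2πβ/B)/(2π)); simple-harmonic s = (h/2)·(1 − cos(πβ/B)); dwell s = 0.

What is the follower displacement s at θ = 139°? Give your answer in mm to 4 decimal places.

seg 1 [0°–20.8°] uniform, h=26: full span → s += 26 → s = 26.0000
seg 2 [20.8°–77.9°] dwell: s stays 26.0000
seg 3 [77.9°–360°] simple-harmonic, h=-8: θ=139° here. β=61.1, B=282.1. -8/2·(1 − cos(π·0.2166)) = -0.8908 → s = 25.1092

25.1092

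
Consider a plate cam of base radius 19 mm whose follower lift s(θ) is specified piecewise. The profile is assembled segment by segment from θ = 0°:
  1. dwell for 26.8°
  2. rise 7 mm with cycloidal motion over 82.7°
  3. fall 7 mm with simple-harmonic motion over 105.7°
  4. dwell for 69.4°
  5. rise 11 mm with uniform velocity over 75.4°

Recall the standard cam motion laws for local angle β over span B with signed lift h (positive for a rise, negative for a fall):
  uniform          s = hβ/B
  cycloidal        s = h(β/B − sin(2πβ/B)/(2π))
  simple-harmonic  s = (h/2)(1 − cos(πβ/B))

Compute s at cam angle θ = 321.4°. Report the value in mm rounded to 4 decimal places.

seg 1 [0°–26.8°] dwell: s stays 0.0000
seg 2 [26.8°–109.5°] cycloidal, h=7: full span → s += 7 → s = 7.0000
seg 3 [109.5°–215.2°] simple-harmonic, h=-7: full span → s += -7 → s = 0.0000
seg 4 [215.2°–284.6°] dwell: s stays 0.0000
seg 5 [284.6°–360°] uniform, h=11: θ=321.4° here. β=36.8, B=75.4. 11·36.8/75.4 = 5.3687 → s = 5.3687

5.3687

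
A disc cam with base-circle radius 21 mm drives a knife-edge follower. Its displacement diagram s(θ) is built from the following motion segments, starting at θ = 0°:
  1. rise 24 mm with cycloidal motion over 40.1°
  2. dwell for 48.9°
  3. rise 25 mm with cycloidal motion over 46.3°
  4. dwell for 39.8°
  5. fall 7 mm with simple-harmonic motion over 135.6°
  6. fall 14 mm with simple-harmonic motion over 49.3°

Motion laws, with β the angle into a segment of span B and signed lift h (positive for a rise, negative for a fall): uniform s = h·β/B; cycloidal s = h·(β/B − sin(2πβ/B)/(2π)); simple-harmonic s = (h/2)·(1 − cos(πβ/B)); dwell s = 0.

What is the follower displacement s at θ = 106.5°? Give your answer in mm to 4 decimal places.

seg 1 [0°–40.1°] cycloidal, h=24: full span → s += 24 → s = 24.0000
seg 2 [40.1°–89°] dwell: s stays 24.0000
seg 3 [89°–135.3°] cycloidal, h=25: θ=106.5° here. β=17.5, B=46.3. 25·(0.3780 − sin(2π·0.3780)/(2π)) = 6.6887 → s = 30.6887

30.6887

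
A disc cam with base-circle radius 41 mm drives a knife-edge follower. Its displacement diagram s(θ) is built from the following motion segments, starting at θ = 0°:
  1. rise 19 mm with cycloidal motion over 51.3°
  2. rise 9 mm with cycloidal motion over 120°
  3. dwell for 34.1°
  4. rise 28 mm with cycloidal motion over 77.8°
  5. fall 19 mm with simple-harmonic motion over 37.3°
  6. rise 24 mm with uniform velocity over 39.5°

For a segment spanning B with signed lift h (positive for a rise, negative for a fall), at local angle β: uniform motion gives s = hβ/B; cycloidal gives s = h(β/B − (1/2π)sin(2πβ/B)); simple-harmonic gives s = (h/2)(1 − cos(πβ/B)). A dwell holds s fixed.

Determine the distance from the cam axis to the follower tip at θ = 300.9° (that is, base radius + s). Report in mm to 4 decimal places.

seg 1 [0°–51.3°] cycloidal, h=19: full span → s += 19 → s = 19.0000
seg 2 [51.3°–171.3°] cycloidal, h=9: full span → s += 9 → s = 28.0000
seg 3 [171.3°–205.4°] dwell: s stays 28.0000
seg 4 [205.4°–283.2°] cycloidal, h=28: full span → s += 28 → s = 56.0000
seg 5 [283.2°–320.5°] simple-harmonic, h=-19: θ=300.9° here. β=17.7, B=37.3. -19/2·(1 − cos(π·0.4745)) = -8.7407 → s = 47.2593
radial distance = base radius + s = 41 + 47.2593 = 88.2593

88.2593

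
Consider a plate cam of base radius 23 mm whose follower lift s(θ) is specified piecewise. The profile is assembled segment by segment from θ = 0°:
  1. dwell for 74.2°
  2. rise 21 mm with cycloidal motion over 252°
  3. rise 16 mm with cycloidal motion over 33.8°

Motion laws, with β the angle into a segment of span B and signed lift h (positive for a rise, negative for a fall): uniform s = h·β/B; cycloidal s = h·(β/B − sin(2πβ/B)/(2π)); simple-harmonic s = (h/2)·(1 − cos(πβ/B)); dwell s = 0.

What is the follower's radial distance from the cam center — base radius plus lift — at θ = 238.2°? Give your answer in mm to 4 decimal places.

seg 1 [0°–74.2°] dwell: s stays 0.0000
seg 2 [74.2°–326.2°] cycloidal, h=21: θ=238.2° here. β=164, B=252. 21·(0.6508 − sin(2π·0.6508)/(2π)) = 16.3804 → s = 16.3804
radial distance = base radius + s = 23 + 16.3804 = 39.3804

39.3804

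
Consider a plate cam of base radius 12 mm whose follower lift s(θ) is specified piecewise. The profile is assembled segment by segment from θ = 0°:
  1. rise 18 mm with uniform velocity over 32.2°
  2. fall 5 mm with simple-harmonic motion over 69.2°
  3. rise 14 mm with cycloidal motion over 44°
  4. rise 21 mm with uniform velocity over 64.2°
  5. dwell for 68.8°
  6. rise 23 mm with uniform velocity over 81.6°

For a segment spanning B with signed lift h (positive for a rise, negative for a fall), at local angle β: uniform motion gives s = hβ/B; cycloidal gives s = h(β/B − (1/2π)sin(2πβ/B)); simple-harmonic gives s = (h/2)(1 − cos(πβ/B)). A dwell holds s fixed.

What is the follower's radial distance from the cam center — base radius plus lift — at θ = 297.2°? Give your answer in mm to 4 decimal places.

seg 1 [0°–32.2°] uniform, h=18: full span → s += 18 → s = 18.0000
seg 2 [32.2°–101.4°] simple-harmonic, h=-5: full span → s += -5 → s = 13.0000
seg 3 [101.4°–145.4°] cycloidal, h=14: full span → s += 14 → s = 27.0000
seg 4 [145.4°–209.6°] uniform, h=21: full span → s += 21 → s = 48.0000
seg 5 [209.6°–278.4°] dwell: s stays 48.0000
seg 6 [278.4°–360°] uniform, h=23: θ=297.2° here. β=18.8, B=81.6. 23·18.8/81.6 = 5.2990 → s = 53.2990
radial distance = base radius + s = 12 + 53.2990 = 65.2990

65.2990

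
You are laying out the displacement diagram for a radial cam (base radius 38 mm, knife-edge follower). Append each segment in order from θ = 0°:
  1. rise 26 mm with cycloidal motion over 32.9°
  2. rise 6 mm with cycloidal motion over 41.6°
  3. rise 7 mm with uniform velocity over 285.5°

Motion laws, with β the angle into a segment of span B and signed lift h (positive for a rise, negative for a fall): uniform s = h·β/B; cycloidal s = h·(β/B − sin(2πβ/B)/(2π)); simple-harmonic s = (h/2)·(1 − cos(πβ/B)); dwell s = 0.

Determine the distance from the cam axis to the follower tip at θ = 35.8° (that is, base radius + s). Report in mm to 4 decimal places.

seg 1 [0°–32.9°] cycloidal, h=26: full span → s += 26 → s = 26.0000
seg 2 [32.9°–74.5°] cycloidal, h=6: θ=35.8° here. β=2.9, B=41.6. 6·(0.0697 − sin(2π·0.0697)/(2π)) = 0.0132 → s = 26.0132
radial distance = base radius + s = 38 + 26.0132 = 64.0132

64.0132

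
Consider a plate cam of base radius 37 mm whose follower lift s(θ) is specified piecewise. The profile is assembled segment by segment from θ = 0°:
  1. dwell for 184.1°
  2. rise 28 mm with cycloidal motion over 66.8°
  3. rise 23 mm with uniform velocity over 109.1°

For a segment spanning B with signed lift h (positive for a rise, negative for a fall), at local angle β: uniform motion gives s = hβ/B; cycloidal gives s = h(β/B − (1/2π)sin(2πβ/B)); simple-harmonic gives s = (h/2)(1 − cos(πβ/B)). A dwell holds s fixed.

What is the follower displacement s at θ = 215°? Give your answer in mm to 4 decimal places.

seg 1 [0°–184.1°] dwell: s stays 0.0000
seg 2 [184.1°–250.9°] cycloidal, h=28: θ=215° here. β=30.9, B=66.8. 28·(0.4626 − sin(2π·0.4626)/(2π)) = 11.9138 → s = 11.9138

11.9138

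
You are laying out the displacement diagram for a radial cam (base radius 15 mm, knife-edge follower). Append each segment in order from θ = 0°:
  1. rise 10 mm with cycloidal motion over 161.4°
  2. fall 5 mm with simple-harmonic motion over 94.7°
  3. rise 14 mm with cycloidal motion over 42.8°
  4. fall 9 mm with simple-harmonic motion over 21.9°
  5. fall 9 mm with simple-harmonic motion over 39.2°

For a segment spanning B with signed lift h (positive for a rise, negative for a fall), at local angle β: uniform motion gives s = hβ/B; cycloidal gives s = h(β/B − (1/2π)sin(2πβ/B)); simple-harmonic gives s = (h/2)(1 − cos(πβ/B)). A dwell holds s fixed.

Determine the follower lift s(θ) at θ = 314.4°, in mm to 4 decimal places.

seg 1 [0°–161.4°] cycloidal, h=10: full span → s += 10 → s = 10.0000
seg 2 [161.4°–256.1°] simple-harmonic, h=-5: full span → s += -5 → s = 5.0000
seg 3 [256.1°–298.9°] cycloidal, h=14: full span → s += 14 → s = 19.0000
seg 4 [298.9°–320.8°] simple-harmonic, h=-9: θ=314.4° here. β=15.5, B=21.9. -9/2·(1 − cos(π·0.7078)) = -7.2330 → s = 11.7670

11.7670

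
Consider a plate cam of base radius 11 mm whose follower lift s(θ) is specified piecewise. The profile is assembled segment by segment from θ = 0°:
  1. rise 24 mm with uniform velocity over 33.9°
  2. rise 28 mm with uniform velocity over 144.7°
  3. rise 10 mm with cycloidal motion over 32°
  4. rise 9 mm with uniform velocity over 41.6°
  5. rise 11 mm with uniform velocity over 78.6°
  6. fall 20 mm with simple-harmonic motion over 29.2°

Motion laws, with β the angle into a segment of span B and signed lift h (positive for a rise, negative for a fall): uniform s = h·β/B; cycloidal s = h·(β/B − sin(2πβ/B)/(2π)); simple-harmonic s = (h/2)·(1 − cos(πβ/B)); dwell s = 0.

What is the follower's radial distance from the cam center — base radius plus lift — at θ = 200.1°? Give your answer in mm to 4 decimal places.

seg 1 [0°–33.9°] uniform, h=24: full span → s += 24 → s = 24.0000
seg 2 [33.9°–178.6°] uniform, h=28: full span → s += 28 → s = 52.0000
seg 3 [178.6°–210.6°] cycloidal, h=10: θ=200.1° here. β=21.5, B=32. 10·(0.6719 − sin(2π·0.6719)/(2π)) = 8.1224 → s = 60.1224
radial distance = base radius + s = 11 + 60.1224 = 71.1224

71.1224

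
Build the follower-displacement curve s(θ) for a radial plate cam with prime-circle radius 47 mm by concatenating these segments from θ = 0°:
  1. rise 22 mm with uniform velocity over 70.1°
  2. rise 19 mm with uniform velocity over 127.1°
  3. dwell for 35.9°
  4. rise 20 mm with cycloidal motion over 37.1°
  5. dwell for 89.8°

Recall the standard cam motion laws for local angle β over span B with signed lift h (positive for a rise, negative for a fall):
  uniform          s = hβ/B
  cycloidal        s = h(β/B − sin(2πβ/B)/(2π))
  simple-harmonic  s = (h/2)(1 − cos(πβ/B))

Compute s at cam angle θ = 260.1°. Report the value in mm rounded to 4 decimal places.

seg 1 [0°–70.1°] uniform, h=22: full span → s += 22 → s = 22.0000
seg 2 [70.1°–197.2°] uniform, h=19: full span → s += 19 → s = 41.0000
seg 3 [197.2°–233.1°] dwell: s stays 41.0000
seg 4 [233.1°–270.2°] cycloidal, h=20: θ=260.1° here. β=27, B=37.1. 20·(0.7278 − sin(2π·0.7278)/(2π)) = 17.7073 → s = 58.7073

58.7073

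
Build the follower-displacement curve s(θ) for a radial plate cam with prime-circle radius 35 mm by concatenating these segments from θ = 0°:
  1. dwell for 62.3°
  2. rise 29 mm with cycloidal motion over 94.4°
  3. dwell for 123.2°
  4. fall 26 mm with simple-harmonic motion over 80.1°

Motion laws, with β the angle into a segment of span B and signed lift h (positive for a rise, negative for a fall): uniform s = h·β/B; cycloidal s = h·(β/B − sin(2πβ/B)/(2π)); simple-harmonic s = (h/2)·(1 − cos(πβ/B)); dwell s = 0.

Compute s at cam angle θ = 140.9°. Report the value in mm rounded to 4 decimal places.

seg 1 [0°–62.3°] dwell: s stays 0.0000
seg 2 [62.3°–156.7°] cycloidal, h=29: θ=140.9° here. β=78.6, B=94.4. 29·(0.8326 − sin(2π·0.8326)/(2π)) = 28.1535 → s = 28.1535

28.1535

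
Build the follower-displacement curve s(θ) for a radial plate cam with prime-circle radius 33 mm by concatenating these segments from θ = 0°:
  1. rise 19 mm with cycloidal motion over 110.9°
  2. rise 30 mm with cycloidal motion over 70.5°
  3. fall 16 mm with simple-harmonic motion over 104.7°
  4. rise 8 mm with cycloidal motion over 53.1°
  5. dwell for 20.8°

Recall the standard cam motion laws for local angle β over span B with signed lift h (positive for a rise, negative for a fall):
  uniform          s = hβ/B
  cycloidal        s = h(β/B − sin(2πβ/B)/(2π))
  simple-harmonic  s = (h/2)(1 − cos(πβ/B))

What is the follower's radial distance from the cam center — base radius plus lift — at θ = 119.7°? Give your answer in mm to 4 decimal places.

seg 1 [0°–110.9°] cycloidal, h=19: full span → s += 19 → s = 19.0000
seg 2 [110.9°–181.4°] cycloidal, h=30: θ=119.7° here. β=8.8, B=70.5. 30·(0.1248 − sin(2π·0.1248)/(2π)) = 0.3723 → s = 19.3723
radial distance = base radius + s = 33 + 19.3723 = 52.3723

52.3723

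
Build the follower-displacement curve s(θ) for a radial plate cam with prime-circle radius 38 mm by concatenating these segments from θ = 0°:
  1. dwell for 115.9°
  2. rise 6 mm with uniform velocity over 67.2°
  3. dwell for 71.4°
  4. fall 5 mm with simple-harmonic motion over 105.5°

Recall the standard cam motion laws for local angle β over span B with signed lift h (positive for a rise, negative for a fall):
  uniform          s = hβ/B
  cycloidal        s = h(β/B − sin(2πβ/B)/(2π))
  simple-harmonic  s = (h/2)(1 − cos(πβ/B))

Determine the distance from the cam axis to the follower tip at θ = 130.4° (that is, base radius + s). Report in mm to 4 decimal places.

seg 1 [0°–115.9°] dwell: s stays 0.0000
seg 2 [115.9°–183.1°] uniform, h=6: θ=130.4° here. β=14.5, B=67.2. 6·14.5/67.2 = 1.2946 → s = 1.2946
radial distance = base radius + s = 38 + 1.2946 = 39.2946

39.2946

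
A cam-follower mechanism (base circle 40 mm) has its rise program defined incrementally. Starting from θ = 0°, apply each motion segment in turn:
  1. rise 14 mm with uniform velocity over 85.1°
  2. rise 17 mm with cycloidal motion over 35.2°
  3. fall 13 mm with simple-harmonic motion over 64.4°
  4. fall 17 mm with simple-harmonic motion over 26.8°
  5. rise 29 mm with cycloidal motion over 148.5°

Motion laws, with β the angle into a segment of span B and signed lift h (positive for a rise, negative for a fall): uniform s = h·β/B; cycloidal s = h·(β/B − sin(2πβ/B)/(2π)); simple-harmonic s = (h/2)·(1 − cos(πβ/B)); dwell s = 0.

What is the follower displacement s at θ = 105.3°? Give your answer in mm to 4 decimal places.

seg 1 [0°–85.1°] uniform, h=14: full span → s += 14 → s = 14.0000
seg 2 [85.1°–120.3°] cycloidal, h=17: θ=105.3° here. β=20.2, B=35.2. 17·(0.5739 − sin(2π·0.5739)/(2π)) = 10.9668 → s = 24.9668

24.9668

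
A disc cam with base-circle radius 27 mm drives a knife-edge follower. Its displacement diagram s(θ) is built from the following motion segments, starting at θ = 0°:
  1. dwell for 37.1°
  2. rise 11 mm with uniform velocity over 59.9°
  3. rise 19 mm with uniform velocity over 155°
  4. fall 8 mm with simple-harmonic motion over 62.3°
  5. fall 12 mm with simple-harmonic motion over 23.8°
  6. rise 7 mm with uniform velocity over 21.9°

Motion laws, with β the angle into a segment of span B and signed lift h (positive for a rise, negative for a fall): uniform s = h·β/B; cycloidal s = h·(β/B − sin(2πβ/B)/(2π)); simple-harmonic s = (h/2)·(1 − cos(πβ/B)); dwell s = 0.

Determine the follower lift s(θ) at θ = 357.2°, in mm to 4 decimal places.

seg 1 [0°–37.1°] dwell: s stays 0.0000
seg 2 [37.1°–97°] uniform, h=11: full span → s += 11 → s = 11.0000
seg 3 [97°–252°] uniform, h=19: full span → s += 19 → s = 30.0000
seg 4 [252°–314.3°] simple-harmonic, h=-8: full span → s += -8 → s = 22.0000
seg 5 [314.3°–338.1°] simple-harmonic, h=-12: full span → s += -12 → s = 10.0000
seg 6 [338.1°–360°] uniform, h=7: θ=357.2° here. β=19.1, B=21.9. 7·19.1/21.9 = 6.1050 → s = 16.1050

16.1050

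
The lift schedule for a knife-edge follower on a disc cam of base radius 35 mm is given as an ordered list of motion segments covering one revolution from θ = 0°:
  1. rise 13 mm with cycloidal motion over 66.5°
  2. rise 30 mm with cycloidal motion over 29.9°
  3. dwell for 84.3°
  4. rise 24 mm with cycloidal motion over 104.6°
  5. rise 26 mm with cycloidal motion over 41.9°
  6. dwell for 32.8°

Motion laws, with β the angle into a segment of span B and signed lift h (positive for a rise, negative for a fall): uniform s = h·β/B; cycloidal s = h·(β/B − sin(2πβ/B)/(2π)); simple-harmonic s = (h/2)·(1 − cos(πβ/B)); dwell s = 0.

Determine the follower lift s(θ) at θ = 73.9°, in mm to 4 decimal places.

seg 1 [0°–66.5°] cycloidal, h=13: full span → s += 13 → s = 13.0000
seg 2 [66.5°–96.4°] cycloidal, h=30: θ=73.9° here. β=7.4, B=29.9. 30·(0.2475 − sin(2π·0.2475)/(2π)) = 2.6507 → s = 15.6507

15.6507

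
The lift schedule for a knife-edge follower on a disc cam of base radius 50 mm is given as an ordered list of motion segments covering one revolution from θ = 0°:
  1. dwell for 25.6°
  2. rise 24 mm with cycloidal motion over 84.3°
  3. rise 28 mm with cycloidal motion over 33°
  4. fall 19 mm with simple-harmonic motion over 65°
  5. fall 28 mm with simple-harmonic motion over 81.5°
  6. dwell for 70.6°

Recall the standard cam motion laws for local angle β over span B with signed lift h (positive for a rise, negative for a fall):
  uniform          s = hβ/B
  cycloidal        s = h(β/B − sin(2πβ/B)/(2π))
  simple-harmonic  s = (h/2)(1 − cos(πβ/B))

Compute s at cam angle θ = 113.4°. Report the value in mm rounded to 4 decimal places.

seg 1 [0°–25.6°] dwell: s stays 0.0000
seg 2 [25.6°–109.9°] cycloidal, h=24: full span → s += 24 → s = 24.0000
seg 3 [109.9°–142.9°] cycloidal, h=28: θ=113.4° here. β=3.5, B=33. 28·(0.1061 − sin(2π·0.1061)/(2π)) = 0.2150 → s = 24.2150

24.2150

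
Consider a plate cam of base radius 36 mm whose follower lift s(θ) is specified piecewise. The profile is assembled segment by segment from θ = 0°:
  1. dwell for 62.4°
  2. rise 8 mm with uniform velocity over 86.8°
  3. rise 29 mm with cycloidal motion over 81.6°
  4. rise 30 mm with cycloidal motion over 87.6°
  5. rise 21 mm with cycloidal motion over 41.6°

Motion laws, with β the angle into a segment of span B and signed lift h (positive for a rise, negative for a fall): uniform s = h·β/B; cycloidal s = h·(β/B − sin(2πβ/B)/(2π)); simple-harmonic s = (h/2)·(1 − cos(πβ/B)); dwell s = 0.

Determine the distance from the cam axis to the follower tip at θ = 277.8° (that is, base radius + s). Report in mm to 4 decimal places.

seg 1 [0°–62.4°] dwell: s stays 0.0000
seg 2 [62.4°–149.2°] uniform, h=8: full span → s += 8 → s = 8.0000
seg 3 [149.2°–230.8°] cycloidal, h=29: full span → s += 29 → s = 37.0000
seg 4 [230.8°–318.4°] cycloidal, h=30: θ=277.8° here. β=47, B=87.6. 30·(0.5365 − sin(2π·0.5365)/(2π)) = 17.1822 → s = 54.1822
radial distance = base radius + s = 36 + 54.1822 = 90.1822

90.1822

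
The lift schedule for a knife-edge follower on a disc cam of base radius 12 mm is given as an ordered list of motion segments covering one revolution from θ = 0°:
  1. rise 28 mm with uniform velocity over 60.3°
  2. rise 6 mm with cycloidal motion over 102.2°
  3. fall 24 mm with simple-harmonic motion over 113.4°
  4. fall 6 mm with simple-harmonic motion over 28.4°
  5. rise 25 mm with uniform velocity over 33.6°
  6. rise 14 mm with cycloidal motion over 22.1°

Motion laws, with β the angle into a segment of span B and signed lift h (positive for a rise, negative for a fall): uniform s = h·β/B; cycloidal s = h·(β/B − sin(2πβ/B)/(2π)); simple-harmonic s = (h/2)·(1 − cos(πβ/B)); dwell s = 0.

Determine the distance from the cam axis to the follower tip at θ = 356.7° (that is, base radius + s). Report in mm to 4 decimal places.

seg 1 [0°–60.3°] uniform, h=28: full span → s += 28 → s = 28.0000
seg 2 [60.3°–162.5°] cycloidal, h=6: full span → s += 6 → s = 34.0000
seg 3 [162.5°–275.9°] simple-harmonic, h=-24: full span → s += -24 → s = 10.0000
seg 4 [275.9°–304.3°] simple-harmonic, h=-6: full span → s += -6 → s = 4.0000
seg 5 [304.3°–337.9°] uniform, h=25: full span → s += 25 → s = 29.0000
seg 6 [337.9°–360°] cycloidal, h=14: θ=356.7° here. β=18.8, B=22.1. 14·(0.8507 − sin(2π·0.8507)/(2π)) = 13.7065 → s = 42.7065
radial distance = base radius + s = 12 + 42.7065 = 54.7065

54.7065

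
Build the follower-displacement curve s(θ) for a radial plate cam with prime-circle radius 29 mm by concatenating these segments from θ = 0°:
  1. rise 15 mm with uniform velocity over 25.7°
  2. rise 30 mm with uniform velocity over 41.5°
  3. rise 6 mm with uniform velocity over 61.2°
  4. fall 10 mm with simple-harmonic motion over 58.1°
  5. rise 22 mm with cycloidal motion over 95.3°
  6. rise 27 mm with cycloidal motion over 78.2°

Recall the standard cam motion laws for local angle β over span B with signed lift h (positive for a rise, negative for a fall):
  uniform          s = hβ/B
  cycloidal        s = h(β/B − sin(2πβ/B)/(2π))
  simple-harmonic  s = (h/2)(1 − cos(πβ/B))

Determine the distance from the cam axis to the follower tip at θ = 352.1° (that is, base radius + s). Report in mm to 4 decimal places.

seg 1 [0°–25.7°] uniform, h=15: full span → s += 15 → s = 15.0000
seg 2 [25.7°–67.2°] uniform, h=30: full span → s += 30 → s = 45.0000
seg 3 [67.2°–128.4°] uniform, h=6: full span → s += 6 → s = 51.0000
seg 4 [128.4°–186.5°] simple-harmonic, h=-10: full span → s += -10 → s = 41.0000
seg 5 [186.5°–281.8°] cycloidal, h=22: full span → s += 22 → s = 63.0000
seg 6 [281.8°–360°] cycloidal, h=27: θ=352.1° here. β=70.3, B=78.2. 27·(0.8990 − sin(2π·0.8990)/(2π)) = 26.8205 → s = 89.8205
radial distance = base radius + s = 29 + 89.8205 = 118.8205

118.8205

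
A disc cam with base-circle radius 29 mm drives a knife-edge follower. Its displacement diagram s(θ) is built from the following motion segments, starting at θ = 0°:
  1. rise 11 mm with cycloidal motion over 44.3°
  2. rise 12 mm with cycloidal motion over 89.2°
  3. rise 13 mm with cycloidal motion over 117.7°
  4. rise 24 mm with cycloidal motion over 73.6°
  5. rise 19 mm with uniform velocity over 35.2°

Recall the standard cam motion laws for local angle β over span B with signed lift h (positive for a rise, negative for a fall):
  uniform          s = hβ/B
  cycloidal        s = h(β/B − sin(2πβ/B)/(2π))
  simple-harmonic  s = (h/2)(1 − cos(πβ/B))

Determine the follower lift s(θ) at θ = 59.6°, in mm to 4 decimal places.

seg 1 [0°–44.3°] cycloidal, h=11: full span → s += 11 → s = 11.0000
seg 2 [44.3°–133.5°] cycloidal, h=12: θ=59.6° here. β=15.3, B=89.2. 12·(0.1715 − sin(2π·0.1715)/(2π)) = 0.3759 → s = 11.3759

11.3759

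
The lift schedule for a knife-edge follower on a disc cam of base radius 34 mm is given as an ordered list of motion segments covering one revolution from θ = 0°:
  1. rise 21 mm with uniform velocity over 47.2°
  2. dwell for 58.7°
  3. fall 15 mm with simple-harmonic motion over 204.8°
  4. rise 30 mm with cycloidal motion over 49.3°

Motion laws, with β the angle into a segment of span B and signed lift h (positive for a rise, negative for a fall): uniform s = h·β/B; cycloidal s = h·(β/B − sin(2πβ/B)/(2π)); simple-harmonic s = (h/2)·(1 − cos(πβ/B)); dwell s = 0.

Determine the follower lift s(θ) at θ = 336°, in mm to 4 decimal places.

seg 1 [0°–47.2°] uniform, h=21: full span → s += 21 → s = 21.0000
seg 2 [47.2°–105.9°] dwell: s stays 21.0000
seg 3 [105.9°–310.7°] simple-harmonic, h=-15: full span → s += -15 → s = 6.0000
seg 4 [310.7°–360°] cycloidal, h=30: θ=336° here. β=25.3, B=49.3. 30·(0.5132 − sin(2π·0.5132)/(2π)) = 15.7906 → s = 21.7906

21.7906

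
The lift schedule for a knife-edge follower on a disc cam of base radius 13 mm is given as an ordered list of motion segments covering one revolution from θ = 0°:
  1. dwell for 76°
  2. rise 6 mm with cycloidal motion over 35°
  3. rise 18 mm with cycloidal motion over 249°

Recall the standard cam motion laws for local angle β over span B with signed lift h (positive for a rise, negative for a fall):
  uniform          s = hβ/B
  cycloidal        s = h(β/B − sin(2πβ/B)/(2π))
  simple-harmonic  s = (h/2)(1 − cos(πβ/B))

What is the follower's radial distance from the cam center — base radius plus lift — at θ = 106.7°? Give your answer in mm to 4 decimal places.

seg 1 [0°–76°] dwell: s stays 0.0000
seg 2 [76°–111°] cycloidal, h=6: θ=106.7° here. β=30.7, B=35. 6·(0.8771 − sin(2π·0.8771)/(2π)) = 5.9289 → s = 5.9289
radial distance = base radius + s = 13 + 5.9289 = 18.9289

18.9289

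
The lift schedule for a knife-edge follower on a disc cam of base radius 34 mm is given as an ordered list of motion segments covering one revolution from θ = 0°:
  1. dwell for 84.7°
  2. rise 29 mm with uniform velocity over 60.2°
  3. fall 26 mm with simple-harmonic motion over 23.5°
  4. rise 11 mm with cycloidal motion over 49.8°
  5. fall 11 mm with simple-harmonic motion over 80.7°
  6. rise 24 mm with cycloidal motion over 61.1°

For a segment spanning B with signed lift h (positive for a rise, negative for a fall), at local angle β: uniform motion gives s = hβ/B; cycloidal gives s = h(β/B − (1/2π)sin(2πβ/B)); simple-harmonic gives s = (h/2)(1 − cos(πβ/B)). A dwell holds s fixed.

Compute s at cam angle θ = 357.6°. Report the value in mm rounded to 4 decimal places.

seg 1 [0°–84.7°] dwell: s stays 0.0000
seg 2 [84.7°–144.9°] uniform, h=29: full span → s += 29 → s = 29.0000
seg 3 [144.9°–168.4°] simple-harmonic, h=-26: full span → s += -26 → s = 3.0000
seg 4 [168.4°–218.2°] cycloidal, h=11: full span → s += 11 → s = 14.0000
seg 5 [218.2°–298.9°] simple-harmonic, h=-11: full span → s += -11 → s = 3.0000
seg 6 [298.9°–360°] cycloidal, h=24: θ=357.6° here. β=58.7, B=61.1. 24·(0.9607 − sin(2π·0.9607)/(2π)) = 23.9905 → s = 26.9905

26.9905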